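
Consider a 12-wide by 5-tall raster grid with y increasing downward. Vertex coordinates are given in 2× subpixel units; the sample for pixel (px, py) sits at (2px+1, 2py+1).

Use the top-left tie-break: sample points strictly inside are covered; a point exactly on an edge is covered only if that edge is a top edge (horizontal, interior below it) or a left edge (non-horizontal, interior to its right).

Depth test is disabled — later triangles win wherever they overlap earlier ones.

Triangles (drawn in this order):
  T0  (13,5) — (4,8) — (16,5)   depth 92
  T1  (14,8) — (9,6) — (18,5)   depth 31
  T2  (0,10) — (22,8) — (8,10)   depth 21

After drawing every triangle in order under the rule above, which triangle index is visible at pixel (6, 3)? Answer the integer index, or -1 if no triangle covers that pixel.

T0:
  2·area = 9  (B↔C swapped to make it positive)
  edge (13, 5)→(16, 5): d=(3,0) top-left  bias=+0
  edge (16, 5)→(4, 8): d=(-12,3) right/bottom  bias=-1
  edge (4, 8)→(13, 5): d=(9,-3) top-left  bias=+0
    (9,1)@(19, 3): e=[-6,15,0] → ·  [on edge]
    (0,2)@(1, 5): e=[0,45,-36] → ·  [on edge]
    (1,2)@(3, 5): e=[0,39,-30] → ·  [on edge]
    (2,2)@(5, 5): e=[0,33,-24] → ·  [on edge]
    (3,2)@(7, 5): e=[0,27,-18] → ·  [on edge]
    (4,2)@(9, 5): e=[0,21,-12] → ·  [on edge]
    (5,2)@(11, 5): e=[0,15,-6] → ·  [on edge]
    (6,2)@(13, 5): e=[0,9,0] → █  [on edge]
    (7,2)@(15, 5): e=[0,3,6] → █  [on edge]
    (8,2)@(17, 5): e=[0,-3,12] → ·  [on edge]
    (9,2)@(19, 5): e=[0,-9,18] → ·  [on edge]
    (10,2)@(21, 5): e=[0,-15,24] → ·  [on edge]
    (11,2)@(23, 5): e=[0,-21,30] → ·  [on edge]
    (3,3)@(7, 7): e=[6,3,0] → █  [on edge]
    (0,4)@(1, 9): e=[12,-3,0] → ·  [on edge]
  covered (3 px):
    · · · · · · · · · · · ·
    · · · · · · · · · · · ·
    · · · · · · █ █ · · · ·
    · · · █ · · · · · · · ·
    · · · · · · · · · · · ·
T1:
  2·area = 23
  edge (14, 8)→(9, 6): d=(-5,-2) top-left  bias=+0
  edge (9, 6)→(18, 5): d=(9,-1) top-left  bias=+0
  edge (18, 5)→(14, 8): d=(-4,3) right/bottom  bias=-1
    (6,3)@(13, 7): e=[3,13,7] → █
    (7,3)@(15, 7): e=[7,15,1] → █
    (8,3)@(17, 7): e=[11,17,-5] → ·
    (6,4)@(13, 9): e=[-7,31,-1] → ·
    (7,4)@(15, 9): e=[-3,33,-7] → ·
  covered (2 px):
    · · · · · · · · · · · ·
    · · · · · · · · · · · ·
    · · · · · · · · · · · ·
    · · · · · · █ █ · · · ·
    · · · · · · · · · · · ·
T2:
  2·area = 16
  edge (0, 10)→(22, 8): d=(22,-2) top-left  bias=+0
  edge (22, 8)→(8, 10): d=(-14,2) right/bottom  bias=-1
  edge (8, 10)→(0, 10): d=(-8,0) right/bottom  bias=-1
    (5,4)@(11, 9): e=[0,8,8] → █  [on edge]
    (6,4)@(13, 9): e=[4,4,8] → █
    (7,4)@(15, 9): e=[8,0,8] → ·  [on edge]
  covered (2 px):
    · · · · · · · · · · · ·
    · · · · · · · · · · · ·
    · · · · · · · · · · · ·
    · · · · · · · · · · · ·
    · · · · · █ █ · · · · ·

Z-buffer (winner per pixel, '.' = empty):
  . . . . . . . . . . . .
  . . . . . . . . . . . .
  . . . . . . 0 0 . . . .
  . . . 0 . . 1 1 . . . .
  . . . . . 2 2 . . . . .

Result: 1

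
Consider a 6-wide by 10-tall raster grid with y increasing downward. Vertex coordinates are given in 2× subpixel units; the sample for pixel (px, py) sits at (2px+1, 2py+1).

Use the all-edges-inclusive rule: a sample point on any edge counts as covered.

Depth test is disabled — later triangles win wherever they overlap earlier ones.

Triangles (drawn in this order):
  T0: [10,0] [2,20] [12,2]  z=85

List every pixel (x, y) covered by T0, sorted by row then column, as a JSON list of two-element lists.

T0:
  2·area = 56  (B↔C swapped to make it positive)
  edge (10, 0)→(12, 2): d=(2,2) inclusive
  edge (12, 2)→(2, 20): d=(-10,18) inclusive
  edge (2, 20)→(10, 0): d=(8,-20) inclusive
    (5,0)@(11, 1): e=[0,28,28] → #  [on edge]
    (4,1)@(9, 3): e=[8,44,4] → #
    (4,2)@(9, 5): e=[12,24,20] → #
    (5,2)@(11, 5): e=[8,-12,60] → ·
    (4,3)@(9, 7): e=[16,4,36] → #
    (5,3)@(11, 7): e=[12,-32,76] → ·
    (3,4)@(7, 9): e=[24,20,12] → #
    (4,4)@(9, 9): e=[20,-16,52] → ·
    (3,5)@(7, 11): e=[28,0,28] → #  [on edge]
    (4,5)@(9, 11): e=[24,-36,68] → ·
    (2,6)@(5, 13): e=[36,16,4] → #
    (3,6)@(7, 13): e=[32,-20,44] → ·
  covered (8 px):
    · · · · · #
    · · · · # #
    · · · · # ·
    · · · · # ·
    · · · # · ·
    · · · # · ·
    · · # · · ·
    · · · · · ·
    · · · · · ·
    · · · · · ·

Answer: [[5,0],[4,1],[5,1],[4,2],[4,3],[3,4],[3,5],[2,6]]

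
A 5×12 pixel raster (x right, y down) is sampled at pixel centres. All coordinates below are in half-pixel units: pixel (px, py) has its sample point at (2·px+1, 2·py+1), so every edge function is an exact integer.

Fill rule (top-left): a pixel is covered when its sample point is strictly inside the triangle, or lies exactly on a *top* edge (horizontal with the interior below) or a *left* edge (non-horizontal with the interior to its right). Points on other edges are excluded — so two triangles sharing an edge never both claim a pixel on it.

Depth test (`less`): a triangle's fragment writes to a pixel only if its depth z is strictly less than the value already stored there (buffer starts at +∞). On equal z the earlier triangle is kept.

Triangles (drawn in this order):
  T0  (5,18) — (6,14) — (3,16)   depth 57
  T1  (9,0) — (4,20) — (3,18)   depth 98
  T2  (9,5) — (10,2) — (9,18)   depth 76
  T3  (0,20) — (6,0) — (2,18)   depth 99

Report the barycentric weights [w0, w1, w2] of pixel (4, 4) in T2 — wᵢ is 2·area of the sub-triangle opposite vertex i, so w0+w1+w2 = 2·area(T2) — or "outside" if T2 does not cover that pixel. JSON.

T0:
  2·area = 10  (B↔C swapped to make it positive)
  edge (5, 18)→(3, 16): d=(-2,-2) top-left  bias=+0
  edge (3, 16)→(6, 14): d=(3,-2) top-left  bias=+0
  edge (6, 14)→(5, 18): d=(-1,4) right/bottom  bias=-1
    (2,7)@(5, 15): e=[6,1,3] → █
    (3,7)@(7, 15): e=[10,5,-5] → ·
    (2,8)@(5, 17): e=[2,7,1] → █
    (3,8)@(7, 17): e=[6,11,-7] → ·
    (2,9)@(5, 19): e=[-2,13,-1] → ·
  covered (2 px):
    · · · · ·
    · · · · ·
    · · · · ·
    · · · · ·
    · · · · ·
    · · · · ·
    · · · · ·
    · · █ · ·
    · · █ · ·
    · · · · ·
    · · · · ·
    · · · · ·
T1:
  2·area = 30
  edge (9, 0)→(4, 20): d=(-5,20) right/bottom  bias=-1
  edge (4, 20)→(3, 18): d=(-1,-2) top-left  bias=+0
  edge (3, 18)→(9, 0): d=(6,-18) top-left  bias=+0
    (3,3)@(7, 7): e=[5,19,6] → █
    (4,3)@(9, 7): e=[-35,23,42] → ·
    (3,4)@(7, 9): e=[-5,17,18] → ·
    (2,6)@(5, 13): e=[15,9,6] → █
    (3,6)@(7, 13): e=[-25,13,42] → ·
    (2,7)@(5, 15): e=[5,7,18] → █
    (3,7)@(7, 15): e=[-35,11,54] → ·
    (2,8)@(5, 17): e=[-5,5,30] → ·
  covered (3 px):
    · · · · ·
    · · · · ·
    · · · · ·
    · · · █ ·
    · · · · ·
    · · · · ·
    · · █ · ·
    · · █ · ·
    · · · · ·
    · · · · ·
    · · · · ·
    · · · · ·
T2:
  2·area = 13
  edge (9, 5)→(10, 2): d=(1,-3) top-left  bias=+0
  edge (10, 2)→(9, 18): d=(-1,16) right/bottom  bias=-1
  edge (9, 18)→(9, 5): d=(0,-13) top-left  bias=+0
    (4,0)@(9, 1): e=[-4,17,0] → ·  [on edge]
    (4,1)@(9, 3): e=[-2,15,0] → ·  [on edge]
    (4,2)@(9, 5): e=[0,13,0] → █  [on edge]
    (4,3)@(9, 7): e=[2,11,0] → █  [on edge]
    (4,4)@(9, 9): e=[4,9,0] → █  [on edge]
    (3,5)@(7, 11): e=[0,39,-26] → ·  [on edge]
    (4,5)@(9, 11): e=[6,7,0] → █  [on edge]
    (4,6)@(9, 13): e=[8,5,0] → █  [on edge]
    (4,7)@(9, 15): e=[10,3,0] → █  [on edge]
    (2,8)@(5, 17): e=[0,65,-52] → ·  [on edge]
    (4,8)@(9, 17): e=[12,1,0] → █  [on edge]
    (4,9)@(9, 19): e=[14,-1,0] → ·  [on edge]
    (4,10)@(9, 21): e=[16,-3,0] → ·  [on edge]
    (1,11)@(3, 23): e=[0,91,-78] → ·  [on edge]
    (4,11)@(9, 23): e=[18,-5,0] → ·  [on edge]
  covered (7 px):
    · · · · ·
    · · · · ·
    · · · · █
    · · · · █
    · · · · █
    · · · · █
    · · · · █
    · · · · █
    · · · · █
    · · · · ·
    · · · · ·
    · · · · ·
T3:
  2·area = 28
  edge (0, 20)→(6, 0): d=(6,-20) top-left  bias=+0
  edge (6, 0)→(2, 18): d=(-4,18) right/bottom  bias=-1
  edge (2, 18)→(0, 20): d=(-2,2) right/bottom  bias=-1
    (1,5)@(3, 11): e=[6,10,12] → █
    (2,5)@(5, 11): e=[46,-26,8] → ·
    (4,5)@(9, 11): e=[126,-98,0] → ·  [on edge]
    (1,6)@(3, 13): e=[18,2,8] → █
    (2,6)@(5, 13): e=[58,-34,4] → ·
    (3,6)@(7, 13): e=[98,-70,0] → ·  [on edge]
    (1,7)@(3, 15): e=[30,-6,4] → ·
    (2,7)@(5, 15): e=[70,-42,0] → ·  [on edge]
    (0,8)@(1, 17): e=[2,22,4] → █
    (1,8)@(3, 17): e=[42,-14,0] → ·  [on edge]
    (0,9)@(1, 19): e=[14,14,0] → ·  [on edge]
  covered (3 px):
    · · · · ·
    · · · · ·
    · · · · ·
    · · · · ·
    · · · · ·
    · █ · · ·
    · █ · · ·
    · · · · ·
    █ · · · ·
    · · · · ·
    · · · · ·
    · · · · ·

Final: [9,0,4]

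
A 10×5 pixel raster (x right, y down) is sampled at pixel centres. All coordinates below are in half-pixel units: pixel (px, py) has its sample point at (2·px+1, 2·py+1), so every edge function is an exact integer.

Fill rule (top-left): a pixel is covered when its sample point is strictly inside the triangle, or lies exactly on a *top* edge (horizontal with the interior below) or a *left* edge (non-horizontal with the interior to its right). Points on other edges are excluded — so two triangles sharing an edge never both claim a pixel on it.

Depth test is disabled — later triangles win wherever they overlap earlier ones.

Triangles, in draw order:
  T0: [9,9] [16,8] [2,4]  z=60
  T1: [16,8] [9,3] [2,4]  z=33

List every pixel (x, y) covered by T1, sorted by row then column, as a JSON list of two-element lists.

T0:
  2·area = 42  (B↔C swapped to make it positive)
  edge (9, 9)→(2, 4): d=(-7,-5) top-left  bias=+0
  edge (2, 4)→(16, 8): d=(14,4) right/bottom  bias=-1
  edge (16, 8)→(9, 9): d=(-7,1) right/bottom  bias=-1
    (2,2)@(5, 5): e=[8,2,32] → X
    (3,2)@(7, 5): e=[18,-6,30] → .
    (2,3)@(5, 7): e=[-6,30,18] → .
    (3,3)@(7, 7): e=[4,22,16] → X
    (4,3)@(9, 7): e=[14,14,14] → X
    (5,3)@(11, 7): e=[24,6,12] → X
    (6,3)@(13, 7): e=[34,-2,10] → .
    (3,4)@(7, 9): e=[-10,50,2] → .
    (4,4)@(9, 9): e=[0,42,0] → .  [on edge]
    (5,4)@(11, 9): e=[10,34,-2] → .
  covered (4 px):
    . . . . . . . . . .
    . . . . . . . . . .
    . . X . . . . . . .
    . . . X X X . . . .
    . . . . . . . . . .
T1:
  2·area = 42  (B↔C swapped to make it positive)
  edge (16, 8)→(2, 4): d=(-14,-4) top-left  bias=+0
  edge (2, 4)→(9, 3): d=(7,-1) top-left  bias=+0
  edge (9, 3)→(16, 8): d=(7,5) right/bottom  bias=-1
    (4,1)@(9, 3): e=[42,0,0] → .  [on edge]
    (3,2)@(7, 5): e=[6,12,24] → X
    (4,2)@(9, 5): e=[14,14,14] → X
    (5,2)@(11, 5): e=[22,16,4] → X
    (6,2)@(13, 5): e=[30,18,-6] → .
    (3,3)@(7, 7): e=[-22,26,38] → .
    (4,3)@(9, 7): e=[-14,28,28] → .
    (5,3)@(11, 7): e=[-6,30,18] → .
    (6,3)@(13, 7): e=[2,32,8] → X
    (7,3)@(15, 7): e=[10,34,-2] → .
    (6,4)@(13, 9): e=[-26,46,22] → .
  covered (4 px):
    . . . . . . . . . .
    . . . . . . . . . .
    . . . X X X . . . .
    . . . . . . X . . .
    . . . . . . . . . .

Answer: [[3,2],[4,2],[5,2],[6,3]]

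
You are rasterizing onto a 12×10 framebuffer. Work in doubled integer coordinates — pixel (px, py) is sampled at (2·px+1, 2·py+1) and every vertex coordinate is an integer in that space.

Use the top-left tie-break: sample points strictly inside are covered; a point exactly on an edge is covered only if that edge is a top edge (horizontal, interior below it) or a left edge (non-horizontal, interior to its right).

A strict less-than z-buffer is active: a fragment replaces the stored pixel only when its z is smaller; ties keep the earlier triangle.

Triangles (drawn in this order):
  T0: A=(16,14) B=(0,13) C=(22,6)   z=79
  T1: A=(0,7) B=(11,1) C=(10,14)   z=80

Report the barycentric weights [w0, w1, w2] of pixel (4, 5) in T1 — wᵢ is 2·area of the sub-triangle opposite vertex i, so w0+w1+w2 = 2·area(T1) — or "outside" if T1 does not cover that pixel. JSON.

T0:
  2·area = 134
  edge (16, 14)→(0, 13): d=(-16,-1) top-left  bias=+0
  edge (0, 13)→(22, 6): d=(22,-7) top-left  bias=+0
  edge (22, 6)→(16, 14): d=(-6,8) right/bottom  bias=-1
    (9,3)@(19, 7): e=[115,1,18] → █
    (10,3)@(21, 7): e=[117,15,2] → █
    (11,3)@(23, 7): e=[119,29,-14] → ·
    (6,4)@(13, 9): e=[77,3,54] → █
    (7,4)@(15, 9): e=[79,17,38] → █
    (8,4)@(17, 9): e=[81,31,22] → █
    (10,4)@(21, 9): e=[85,59,-10] → ·
    (3,5)@(7, 11): e=[39,5,90] → █
    (4,5)@(9, 11): e=[41,19,74] → █
    (5,5)@(11, 11): e=[43,33,58] → █
    (9,5)@(19, 11): e=[51,89,-6] → ·
    (0,6)@(1, 13): e=[1,7,126] → █
  covered (20 px):
    · · · · · · · · · · · ·
    · · · · · · · · · · · ·
    · · · · · · · · · · · ·
    · · · · · · · · · █ █ ·
    · · · · · · █ █ █ █ · ·
    · · · █ █ █ █ █ █ · · ·
    █ █ █ █ █ █ █ █ · · · ·
    · · · · · · · · · · · ·
    · · · · · · · · · · · ·
    · · · · · · · · · · · ·
T1:
  2·area = 137
  edge (0, 7)→(11, 1): d=(11,-6) top-left  bias=+0
  edge (11, 1)→(10, 14): d=(-1,13) right/bottom  bias=-1
  edge (10, 14)→(0, 7): d=(-10,-7) top-left  bias=+0
    (5,0)@(11, 1): e=[0,0,137] → ·  [on edge]
    (4,1)@(9, 3): e=[10,24,103] → █
    (5,1)@(11, 3): e=[22,-2,117] → ·
    (2,2)@(5, 5): e=[8,74,55] → █
    (3,2)@(7, 5): e=[20,48,69] → █
    (5,2)@(11, 5): e=[44,-4,97] → ·
    (0,3)@(1, 7): e=[6,124,7] → █
    (1,3)@(3, 7): e=[18,98,21] → █
    (5,3)@(11, 7): e=[66,-6,77] → ·
    (0,4)@(1, 9): e=[28,122,-13] → ·
    (1,4)@(3, 9): e=[40,96,1] → █
    (5,4)@(11, 9): e=[88,-8,57] → ·
  covered (16 px):
    · · · · · · · · · · · ·
    · · · · █ · · · · · · ·
    · · █ █ █ · · · · · · ·
    █ █ █ █ █ · · · · · · ·
    · █ █ █ █ · · · · · · ·
    · · · █ █ · · · · · · ·
    · · · · █ · · · · · · ·
    · · · · · · · · · · · ·
    · · · · · · · · · · · ·
    · · · · · · · · · · · ·

Final: [16,23,98]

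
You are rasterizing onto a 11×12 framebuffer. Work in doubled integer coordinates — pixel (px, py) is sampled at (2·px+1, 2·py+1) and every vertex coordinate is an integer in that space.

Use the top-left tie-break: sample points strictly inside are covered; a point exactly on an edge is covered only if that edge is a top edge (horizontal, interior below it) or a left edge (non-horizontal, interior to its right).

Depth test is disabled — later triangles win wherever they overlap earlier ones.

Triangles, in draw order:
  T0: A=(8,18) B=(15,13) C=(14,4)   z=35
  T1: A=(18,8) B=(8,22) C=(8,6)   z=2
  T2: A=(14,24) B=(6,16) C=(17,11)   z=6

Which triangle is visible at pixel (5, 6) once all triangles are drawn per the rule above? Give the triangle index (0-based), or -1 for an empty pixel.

T0:
  2·area = 68  (B↔C swapped to make it positive)
  edge (8, 18)→(14, 4): d=(6,-14) top-left  bias=+0
  edge (14, 4)→(15, 13): d=(1,9) right/bottom  bias=-1
  edge (15, 13)→(8, 18): d=(-7,5) right/bottom  bias=-1
    (6,3)@(13, 7): e=[4,12,52] → #
    (7,3)@(15, 7): e=[32,-6,42] → ·
    (6,4)@(13, 9): e=[16,14,38] → #
    (7,4)@(15, 9): e=[44,-4,28] → ·
    (5,5)@(11, 11): e=[0,34,34] → #  [on edge]
    (7,5)@(15, 11): e=[56,-2,14] → ·
    (5,6)@(11, 13): e=[12,36,20] → #
    (7,6)@(15, 13): e=[68,0,0] → ·  [on edge]
    (5,7)@(11, 15): e=[24,38,6] → #
    (6,7)@(13, 15): e=[52,20,-4] → ·
    (4,8)@(9, 17): e=[8,58,2] → #
    (5,8)@(11, 17): e=[36,40,-8] → ·
    (0,11)@(1, 23): e=[-68,136,0] → ·  [on edge]
  covered (8 px):
    · · · · · · · · · · ·
    · · · · · · · · · · ·
    · · · · · · · · · · ·
    · · · · · · # · · · ·
    · · · · · · # · · · ·
    · · · · · # # · · · ·
    · · · · · # # · · · ·
    · · · · · # · · · · ·
    · · · · # · · · · · ·
    · · · · · · · · · · ·
    · · · · · · · · · · ·
    · · · · · · · · · · ·
T1:
  2·area = 160
  edge (18, 8)→(8, 22): d=(-10,14) right/bottom  bias=-1
  edge (8, 22)→(8, 6): d=(0,-16) top-left  bias=+0
  edge (8, 6)→(18, 8): d=(10,2) right/bottom  bias=-1
    (1,2)@(3, 5): e=[240,-80,0] → ·  [on edge]
    (4,3)@(9, 7): e=[136,16,8] → #
    (5,3)@(11, 7): e=[108,48,4] → #
    (6,3)@(13, 7): e=[80,80,0] → ·  [on edge]
    (4,4)@(9, 9): e=[116,16,28] → #
    (6,4)@(13, 9): e=[60,80,20] → #
    (7,4)@(15, 9): e=[32,112,16] → #
    (8,4)@(17, 9): e=[4,144,12] → #
    (9,4)@(19, 9): e=[-24,176,8] → ·
    (4,5)@(9, 11): e=[96,16,48] → #
    (8,5)@(17, 11): e=[-16,144,32] → ·
    (4,6)@(9, 13): e=[76,16,68] → #
    (6,7)@(13, 15): e=[0,80,80] → ·  [on edge]
  covered (19 px):
    · · · · · · · · · · ·
    · · · · · · · · · · ·
    · · · · · · · · · · ·
    · · · · # # · · · · ·
    · · · · # # # # # · ·
    · · · · # # # # · · ·
    · · · · # # # · · · ·
    · · · · # # · · · · ·
    · · · · # # · · · · ·
    · · · · # · · · · · ·
    · · · · · · · · · · ·
    · · · · · · · · · · ·
T2:
  2·area = 128
  edge (14, 24)→(6, 16): d=(-8,-8) top-left  bias=+0
  edge (6, 16)→(17, 11): d=(11,-5) top-left  bias=+0
  edge (17, 11)→(14, 24): d=(-3,13) right/bottom  bias=-1
    (0,5)@(1, 11): e=[0,-80,208] → ·  [on edge]
    (8,5)@(17, 11): e=[128,0,0] → ·  [on edge]
    (1,6)@(3, 13): e=[0,-48,176] → ·  [on edge]
    (6,6)@(13, 13): e=[80,2,46] → #
    (7,6)@(15, 13): e=[96,12,20] → #
    (8,6)@(17, 13): e=[112,22,-6] → ·
    (2,7)@(5, 15): e=[0,-16,144] → ·  [on edge]
    (4,7)@(9, 15): e=[32,4,92] → #
    (5,7)@(11, 15): e=[48,14,66] → #
    (8,7)@(17, 15): e=[96,44,-12] → ·
    (3,8)@(7, 17): e=[0,16,112] → #  [on edge]
    (8,8)@(17, 17): e=[80,66,-18] → ·
    (4,9)@(9, 19): e=[0,48,80] → #  [on edge]
    (5,10)@(11, 21): e=[0,80,48] → #  [on edge]
    (6,11)@(13, 23): e=[0,112,16] → #  [on edge]
  covered (18 px):
    · · · · · · · · · · ·
    · · · · · · · · · · ·
    · · · · · · · · · · ·
    · · · · · · · · · · ·
    · · · · · · · · · · ·
    · · · · · · · · · · ·
    · · · · · · # # · · ·
    · · · · # # # # · · ·
    · · · # # # # # · · ·
    · · · · # # # # · · ·
    · · · · · # # · · · ·
    · · · · · · # · · · ·

Z-buffer (winner per pixel, '.' = empty):
  . . . . . . . . . . .
  . . . . . . . . . . .
  . . . . . . . . . . .
  . . . . 1 1 0 . . . .
  . . . . 1 1 1 1 1 . .
  . . . . 1 1 1 1 . . .
  . . . . 1 1 2 2 . . .
  . . . . 2 2 2 2 . . .
  . . . 2 2 2 2 2 . . .
  . . . . 2 2 2 2 . . .
  . . . . . 2 2 . . . .
  . . . . . . 2 . . . .

Result: 1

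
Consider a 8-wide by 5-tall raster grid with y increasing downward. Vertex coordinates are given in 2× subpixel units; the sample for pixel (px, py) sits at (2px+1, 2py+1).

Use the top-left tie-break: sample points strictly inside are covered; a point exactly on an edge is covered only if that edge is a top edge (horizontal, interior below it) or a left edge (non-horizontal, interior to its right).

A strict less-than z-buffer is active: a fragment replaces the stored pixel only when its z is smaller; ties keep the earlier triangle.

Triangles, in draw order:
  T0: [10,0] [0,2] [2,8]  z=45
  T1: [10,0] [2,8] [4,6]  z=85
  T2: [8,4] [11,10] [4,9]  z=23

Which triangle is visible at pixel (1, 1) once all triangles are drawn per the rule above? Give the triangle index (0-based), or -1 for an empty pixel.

T0:
  2·area = 64  (B↔C swapped to make it positive)
  edge (10, 0)→(2, 8): d=(-8,8) right/bottom  bias=-1
  edge (2, 8)→(0, 2): d=(-2,-6) top-left  bias=+0
  edge (0, 2)→(10, 0): d=(10,-2) top-left  bias=+0
    (2,0)@(5, 1): e=[32,32,0] → X  [on edge]
    (3,0)@(7, 1): e=[16,44,4] → X
    (4,0)@(9, 1): e=[0,56,8] → .  [on edge]
    (0,1)@(1, 3): e=[48,4,12] → X
    (1,1)@(3, 3): e=[32,16,16] → X
    (3,1)@(7, 3): e=[0,40,24] → .  [on edge]
    (0,2)@(1, 5): e=[32,0,32] → X  [on edge]
    (2,2)@(5, 5): e=[0,24,40] → .  [on edge]
    (0,3)@(1, 7): e=[16,-4,52] → .
    (1,3)@(3, 7): e=[0,8,56] → .  [on edge]
    (0,4)@(1, 9): e=[0,-8,72] → .  [on edge]
  covered (7 px):
    . . X X . . . .
    X X X . . . . .
    X X . . . . . .
    . . . . . . . .
    . . . . . . . .
T1:
  degenerate (2·area = 0) — covers nothing
T2:
  2·area = 39
  edge (8, 4)→(11, 10): d=(3,6) right/bottom  bias=-1
  edge (11, 10)→(4, 9): d=(-7,-1) top-left  bias=+0
  edge (4, 9)→(8, 4): d=(4,-5) top-left  bias=+0
    (3,3)@(7, 7): e=[15,17,7] → X
    (4,3)@(9, 7): e=[3,19,17] → X
    (5,3)@(11, 7): e=[-9,21,27] → .
    (2,4)@(5, 9): e=[33,1,5] → X
    (5,4)@(11, 9): e=[-3,7,35] → .
  covered (5 px):
    . . . . . . . .
    . . . . . . . .
    . . . . . . . .
    . . . X X . . .
    . . X X X . . .

Z-buffer (winner per pixel, '.' = empty):
  . . 0 0 . . . .
  0 0 0 . . . . .
  0 0 . . . . . .
  . . . 2 2 . . .
  . . 2 2 2 . . .

Result: 0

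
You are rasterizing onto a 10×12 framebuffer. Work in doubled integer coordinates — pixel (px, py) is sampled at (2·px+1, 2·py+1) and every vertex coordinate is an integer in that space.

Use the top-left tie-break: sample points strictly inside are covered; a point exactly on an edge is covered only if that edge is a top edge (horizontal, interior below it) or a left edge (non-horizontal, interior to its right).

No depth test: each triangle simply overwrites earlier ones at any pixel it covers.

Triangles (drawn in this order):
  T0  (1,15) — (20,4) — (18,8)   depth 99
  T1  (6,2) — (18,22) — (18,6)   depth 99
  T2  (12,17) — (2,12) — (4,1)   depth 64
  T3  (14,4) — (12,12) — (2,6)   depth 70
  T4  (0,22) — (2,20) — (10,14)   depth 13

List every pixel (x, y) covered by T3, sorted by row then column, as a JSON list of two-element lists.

T0:
  2·area = 54
  edge (1, 15)→(20, 4): d=(19,-11) top-left  bias=+0
  edge (20, 4)→(18, 8): d=(-2,4) right/bottom  bias=-1
  edge (18, 8)→(1, 15): d=(-17,7) right/bottom  bias=-1
    (9,2)@(19, 5): e=[8,2,44] → █
    (7,3)@(15, 7): e=[2,14,38] → █
    (8,3)@(17, 7): e=[24,6,24] → █
    (9,3)@(19, 7): e=[46,-2,10] → ·
    (6,4)@(13, 9): e=[18,18,18] → █
    (8,4)@(17, 9): e=[62,2,-10] → ·
    (4,5)@(9, 11): e=[12,30,12] → █
    (5,5)@(11, 11): e=[34,22,-2] → ·
    (6,5)@(13, 11): e=[56,14,-16] → ·
    (7,5)@(15, 11): e=[78,6,-30] → ·
    (2,6)@(5, 13): e=[6,42,6] → █
    (3,6)@(7, 13): e=[28,34,-8] → ·
    (0,7)@(1, 15): e=[0,54,0] → ·  [on edge]
  covered (7 px):
    · · · · · · · · · ·
    · · · · · · · · · ·
    · · · · · · · · · █
    · · · · · · · █ █ ·
    · · · · · · █ █ · ·
    · · · · █ · · · · ·
    · · █ · · · · · · ·
    · · · · · · · · · ·
    · · · · · · · · · ·
    · · · · · · · · · ·
    · · · · · · · · · ·
    · · · · · · · · · ·
T1:
  2·area = 192  (B↔C swapped to make it positive)
  edge (6, 2)→(18, 6): d=(12,4) right/bottom  bias=-1
  edge (18, 6)→(18, 22): d=(0,16) right/bottom  bias=-1
  edge (18, 22)→(6, 2): d=(-12,-20) top-left  bias=+0
    (1,0)@(3, 1): e=[0,240,-48] → ·  [on edge]
    (3,1)@(7, 3): e=[8,176,8] → █
    (4,1)@(9, 3): e=[0,144,48] → ·  [on edge]
    (3,2)@(7, 5): e=[32,176,-16] → ·
    (4,2)@(9, 5): e=[24,144,24] → █
    (5,2)@(11, 5): e=[16,112,64] → █
    (6,2)@(13, 5): e=[8,80,104] → █
    (7,2)@(15, 5): e=[0,48,144] → ·  [on edge]
    (4,3)@(9, 7): e=[48,144,0] → █  [on edge]
    (7,3)@(15, 7): e=[24,48,120] → █
    (8,3)@(17, 7): e=[16,16,160] → █
    (9,3)@(19, 7): e=[8,-16,200] → ·
    (7,8)@(15, 17): e=[144,48,0] → █  [on edge]
  covered (24 px):
    · · · · · · · · · ·
    · · · █ · · · · · ·
    · · · · █ █ █ · · ·
    · · · · █ █ █ █ █ ·
    · · · · · █ █ █ █ ·
    · · · · · · █ █ █ ·
    · · · · · · █ █ █ ·
    · · · · · · · █ █ ·
    · · · · · · · █ █ ·
    · · · · · · · · █ ·
    · · · · · · · · · ·
    · · · · · · · · · ·
T2:
  2·area = 120
  edge (12, 17)→(2, 12): d=(-10,-5) top-left  bias=+0
  edge (2, 12)→(4, 1): d=(2,-11) top-left  bias=+0
  edge (4, 1)→(12, 17): d=(8,16) right/bottom  bias=-1
    (2,1)@(5, 3): e=[105,15,0] → ·  [on edge]
    (2,2)@(5, 5): e=[85,19,16] → █
    (3,2)@(7, 5): e=[95,41,-16] → ·
    (1,3)@(3, 7): e=[55,1,64] → █
    (3,3)@(7, 7): e=[75,45,0] → ·  [on edge]
    (1,4)@(3, 9): e=[35,5,80] → █
    (3,4)@(7, 9): e=[55,49,16] → █
    (4,4)@(9, 9): e=[65,71,-16] → ·
    (1,5)@(3, 11): e=[15,9,96] → █
    (4,5)@(9, 11): e=[45,75,0] → ·  [on edge]
    (1,6)@(3, 13): e=[-5,13,112] → ·
    (2,6)@(5, 13): e=[5,35,80] → █
    (5,7)@(11, 15): e=[15,105,0] → ·  [on edge]
    (6,9)@(13, 19): e=[-15,135,0] → ·  [on edge]
    (7,11)@(15, 23): e=[-45,165,0] → ·  [on edge]
  covered (13 px):
    · · · · · · · · · ·
    · · · · · · · · · ·
    · · █ · · · · · · ·
    · █ █ · · · · · · ·
    · █ █ █ · · · · · ·
    · █ █ █ · · · · · ·
    · · █ █ █ · · · · ·
    · · · · █ · · · · ·
    · · · · · · · · · ·
    · · · · · · · · · ·
    · · · · · · · · · ·
    · · · · · · · · · ·
T3:
  2·area = 92
  edge (14, 4)→(12, 12): d=(-2,8) right/bottom  bias=-1
  edge (12, 12)→(2, 6): d=(-10,-6) top-left  bias=+0
  edge (2, 6)→(14, 4): d=(12,-2) top-left  bias=+0
    (4,2)@(9, 5): e=[38,52,2] → █
    (5,2)@(11, 5): e=[22,64,6] → █
    (6,2)@(13, 5): e=[6,76,10] → █
    (7,2)@(15, 5): e=[-10,88,14] → ·
    (2,3)@(5, 7): e=[66,8,18] → █
    (3,3)@(7, 7): e=[50,20,22] → █
    (7,3)@(15, 7): e=[-14,68,38] → ·
    (2,4)@(5, 9): e=[62,-12,42] → ·
    (3,4)@(7, 9): e=[46,0,46] → █  [on edge]
    (6,4)@(13, 9): e=[-2,36,58] → ·
    (3,5)@(7, 11): e=[42,-20,70] → ·
    (4,5)@(9, 11): e=[26,-8,74] → ·
    (8,7)@(17, 15): e=[-46,0,138] → ·  [on edge]
  covered (12 px):
    · · · · · · · · · ·
    · · · · · · · · · ·
    · · · · █ █ █ · · ·
    · · █ █ █ █ █ · · ·
    · · · █ █ █ · · · ·
    · · · · · █ · · · ·
    · · · · · · · · · ·
    · · · · · · · · · ·
    · · · · · · · · · ·
    · · · · · · · · · ·
    · · · · · · · · · ·
    · · · · · · · · · ·
T4:
  2·area = 4
  edge (0, 22)→(2, 20): d=(2,-2) top-left  bias=+0
  edge (2, 20)→(10, 14): d=(8,-6) top-left  bias=+0
  edge (10, 14)→(0, 22): d=(-10,8) right/bottom  bias=-1
    (9,1)@(19, 3): e=[0,-34,38] → ·  [on edge]
    (8,2)@(17, 5): e=[0,-30,34] → ·  [on edge]
    (7,3)@(15, 7): e=[0,-26,30] → ·  [on edge]
    (6,4)@(13, 9): e=[0,-22,26] → ·  [on edge]
    (5,5)@(11, 11): e=[0,-18,22] → ·  [on edge]
    (4,6)@(9, 13): e=[0,-14,18] → ·  [on edge]
    (3,7)@(7, 15): e=[0,-10,14] → ·  [on edge]
    (2,8)@(5, 17): e=[0,-6,10] → ·  [on edge]
    (1,9)@(3, 19): e=[0,-2,6] → ·  [on edge]
    (0,10)@(1, 21): e=[0,2,2] → █  [on edge]
    (1,10)@(3, 21): e=[4,14,-14] → ·
    (0,11)@(1, 23): e=[4,18,-18] → ·
  covered (1 px):
    · · · · · · · · · ·
    · · · · · · · · · ·
    · · · · · · · · · ·
    · · · · · · · · · ·
    · · · · · · · · · ·
    · · · · · · · · · ·
    · · · · · · · · · ·
    · · · · · · · · · ·
    · · · · · · · · · ·
    · · · · · · · · · ·
    █ · · · · · · · · ·
    · · · · · · · · · ·

Result: [[4,2],[5,2],[6,2],[2,3],[3,3],[4,3],[5,3],[6,3],[3,4],[4,4],[5,4],[5,5]]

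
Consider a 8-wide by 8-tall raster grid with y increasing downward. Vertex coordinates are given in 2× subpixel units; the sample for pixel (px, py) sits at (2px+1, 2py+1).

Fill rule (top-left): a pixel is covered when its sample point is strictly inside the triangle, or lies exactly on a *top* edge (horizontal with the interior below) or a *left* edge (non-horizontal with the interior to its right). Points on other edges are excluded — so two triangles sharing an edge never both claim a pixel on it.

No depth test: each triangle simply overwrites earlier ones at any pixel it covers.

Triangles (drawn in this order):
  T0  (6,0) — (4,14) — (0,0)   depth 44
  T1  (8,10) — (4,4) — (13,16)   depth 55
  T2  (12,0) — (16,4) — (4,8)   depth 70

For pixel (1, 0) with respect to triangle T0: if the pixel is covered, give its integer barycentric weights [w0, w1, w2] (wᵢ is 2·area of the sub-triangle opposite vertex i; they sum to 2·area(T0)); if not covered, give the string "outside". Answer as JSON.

T0:
  2·area = 84
  edge (6, 0)→(4, 14): d=(-2,14) right/bottom  bias=-1
  edge (4, 14)→(0, 0): d=(-4,-14) top-left  bias=+0
  edge (0, 0)→(6, 0): d=(6,0) top-left  bias=+0
    (0,0)@(1, 1): e=[68,10,6] → █
    (1,0)@(3, 1): e=[40,38,6] → █
    (2,0)@(5, 1): e=[12,66,6] → █
    (3,0)@(7, 1): e=[-16,94,6] → ·
    (0,1)@(1, 3): e=[64,2,18] → █
    (3,1)@(7, 3): e=[-20,86,18] → ·
    (0,2)@(1, 5): e=[60,-6,30] → ·
    (1,2)@(3, 5): e=[32,22,30] → █
    (3,2)@(7, 5): e=[-24,78,30] → ·
    (1,3)@(3, 7): e=[28,14,42] → █
    (2,3)@(5, 7): e=[0,42,42] → ·  [on edge]
    (1,4)@(3, 9): e=[24,6,54] → █
  covered (10 px):
    █ █ █ · · · · ·
    █ █ █ · · · · ·
    · █ █ · · · · ·
    · █ · · · · · ·
    · █ · · · · · ·
    · · · · · · · ·
    · · · · · · · ·
    · · · · · · · ·
T1:
  2·area = 6
  edge (8, 10)→(4, 4): d=(-4,-6) top-left  bias=+0
  edge (4, 4)→(13, 16): d=(9,12) right/bottom  bias=-1
  edge (13, 16)→(8, 10): d=(-5,-6) top-left  bias=+0
    (4,5)@(9, 11): e=[2,3,1] → █
    (5,5)@(11, 11): e=[14,-21,13] → ·
    (4,6)@(9, 13): e=[-6,21,-9] → ·
  covered (1 px):
    · · · · · · · ·
    · · · · · · · ·
    · · · · · · · ·
    · · · · · · · ·
    · · · · · · · ·
    · · · · █ · · ·
    · · · · · · · ·
    · · · · · · · ·
T2:
  2·area = 64
  edge (12, 0)→(16, 4): d=(4,4) right/bottom  bias=-1
  edge (16, 4)→(4, 8): d=(-12,4) right/bottom  bias=-1
  edge (4, 8)→(12, 0): d=(8,-8) top-left  bias=+0
    (5,0)@(11, 1): e=[8,56,0] → █  [on edge]
    (6,0)@(13, 1): e=[0,48,16] → ·  [on edge]
    (4,1)@(9, 3): e=[24,40,0] → █  [on edge]
    (6,1)@(13, 3): e=[8,24,32] → █
    (7,1)@(15, 3): e=[0,16,48] → ·  [on edge]
    (3,2)@(7, 5): e=[40,24,0] → █  [on edge]
    (6,2)@(13, 5): e=[16,0,48] → ·  [on edge]
    (2,3)@(5, 7): e=[56,8,0] → █  [on edge]
    (3,3)@(7, 7): e=[48,0,16] → ·  [on edge]
    (4,3)@(9, 7): e=[40,-8,32] → ·
    (5,3)@(11, 7): e=[32,-16,48] → ·
    (0,4)@(1, 9): e=[80,0,-16] → ·  [on edge]
    (1,4)@(3, 9): e=[72,-8,0] → ·  [on edge]
    (0,5)@(1, 11): e=[88,-24,0] → ·  [on edge]
  covered (8 px):
    · · · · · █ · ·
    · · · · █ █ █ ·
    · · · █ █ █ · ·
    · · █ · · · · ·
    · · · · · · · ·
    · · · · · · · ·
    · · · · · · · ·
    · · · · · · · ·

Answer: [38,6,40]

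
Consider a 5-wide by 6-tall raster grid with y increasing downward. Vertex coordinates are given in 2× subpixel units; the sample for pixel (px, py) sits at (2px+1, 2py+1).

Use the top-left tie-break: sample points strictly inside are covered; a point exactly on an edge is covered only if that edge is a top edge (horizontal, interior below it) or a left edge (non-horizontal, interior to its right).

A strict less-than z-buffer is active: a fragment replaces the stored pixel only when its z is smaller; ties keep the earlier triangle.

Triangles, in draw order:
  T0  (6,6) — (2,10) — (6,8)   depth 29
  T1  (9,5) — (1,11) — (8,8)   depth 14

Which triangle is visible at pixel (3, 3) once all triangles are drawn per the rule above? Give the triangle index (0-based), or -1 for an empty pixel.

T0:
  2·area = 8  (B↔C swapped to make it positive)
  edge (6, 6)→(6, 8): d=(0,2) right/bottom  bias=-1
  edge (6, 8)→(2, 10): d=(-4,2) right/bottom  bias=-1
  edge (2, 10)→(6, 6): d=(4,-4) top-left  bias=+0
    (4,1)@(9, 3): e=[-6,14,0] → ·  [on edge]
    (3,2)@(7, 5): e=[-2,10,0] → ·  [on edge]
    (2,3)@(5, 7): e=[2,6,0] → #  [on edge]
    (3,3)@(7, 7): e=[-2,2,8] → ·
    (1,4)@(3, 9): e=[6,2,0] → #  [on edge]
    (2,4)@(5, 9): e=[2,-2,8] → ·
    (0,5)@(1, 11): e=[10,-2,0] → ·  [on edge]
    (1,5)@(3, 11): e=[6,-6,8] → ·
  covered (2 px):
    · · · · ·
    · · · · ·
    · · · · ·
    · · # · ·
    · # · · ·
    · · · · ·
T1:
  2·area = 18  (B↔C swapped to make it positive)
  edge (9, 5)→(8, 8): d=(-1,3) right/bottom  bias=-1
  edge (8, 8)→(1, 11): d=(-7,3) right/bottom  bias=-1
  edge (1, 11)→(9, 5): d=(8,-6) top-left  bias=+0
    (4,2)@(9, 5): e=[0,18,0] → ·  [on edge]
    (3,3)@(7, 7): e=[4,10,4] → #
    (4,3)@(9, 7): e=[-2,4,16] → ·
    (2,4)@(5, 9): e=[8,2,8] → #
    (3,4)@(7, 9): e=[2,-4,20] → ·
    (0,5)@(1, 11): e=[18,0,0] → ·  [on edge]
    (2,5)@(5, 11): e=[6,-12,24] → ·
    (3,5)@(7, 11): e=[0,-18,36] → ·  [on edge]
  covered (2 px):
    · · · · ·
    · · · · ·
    · · · · ·
    · · · # ·
    · · # · ·
    · · · · ·

Z-buffer (winner per pixel, '.' = empty):
  . . . . .
  . . . . .
  . . . . .
  . . 0 1 .
  . 0 1 . .
  . . . . .

Answer: 1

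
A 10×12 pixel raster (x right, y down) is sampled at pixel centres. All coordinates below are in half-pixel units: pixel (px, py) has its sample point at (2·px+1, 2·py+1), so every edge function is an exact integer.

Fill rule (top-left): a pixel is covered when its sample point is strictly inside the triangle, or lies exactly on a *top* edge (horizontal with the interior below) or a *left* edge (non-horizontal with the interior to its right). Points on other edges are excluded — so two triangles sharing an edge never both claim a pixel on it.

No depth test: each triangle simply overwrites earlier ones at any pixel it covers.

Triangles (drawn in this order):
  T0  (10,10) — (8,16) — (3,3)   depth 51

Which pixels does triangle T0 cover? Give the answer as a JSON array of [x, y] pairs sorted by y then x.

T0:
  2·area = 56
  edge (10, 10)→(8, 16): d=(-2,6) right/bottom  bias=-1
  edge (8, 16)→(3, 3): d=(-5,-13) top-left  bias=+0
  edge (3, 3)→(10, 10): d=(7,7) right/bottom  bias=-1
    (0,0)@(1, 1): e=[72,-16,0] → ·  [on edge]
    (6,0)@(13, 1): e=[0,140,-84] → ·  [on edge]
    (1,1)@(3, 3): e=[56,0,0] → ·  [on edge]
    (2,2)@(5, 5): e=[40,16,0] → ·  [on edge]
    (2,3)@(5, 7): e=[36,6,14] → █
    (3,3)@(7, 7): e=[24,32,0] → ·  [on edge]
    (5,3)@(11, 7): e=[0,84,-28] → ·  [on edge]
    (2,4)@(5, 9): e=[32,-4,28] → ·
    (3,4)@(7, 9): e=[20,22,14] → █
    (4,4)@(9, 9): e=[8,48,0] → ·  [on edge]
    (3,5)@(7, 11): e=[16,12,28] → █
    (4,5)@(9, 11): e=[4,38,14] → █
    (5,5)@(11, 11): e=[-8,64,0] → ·  [on edge]
    (4,6)@(9, 13): e=[0,28,28] → ·  [on edge]
    (6,6)@(13, 13): e=[-24,80,0] → ·  [on edge]
    (7,7)@(15, 15): e=[-40,96,0] → ·  [on edge]
    (8,8)@(17, 17): e=[-56,112,0] → ·  [on edge]
    (3,9)@(7, 19): e=[0,-28,84] → ·  [on edge]
    (9,9)@(19, 19): e=[-72,128,0] → ·  [on edge]
  covered (5 px):
    · · · · · · · · · ·
    · · · · · · · · · ·
    · · · · · · · · · ·
    · · █ · · · · · · ·
    · · · █ · · · · · ·
    · · · █ █ · · · · ·
    · · · █ · · · · · ·
    · · · · · · · · · ·
    · · · · · · · · · ·
    · · · · · · · · · ·
    · · · · · · · · · ·
    · · · · · · · · · ·

Final: [[2,3],[3,4],[3,5],[4,5],[3,6]]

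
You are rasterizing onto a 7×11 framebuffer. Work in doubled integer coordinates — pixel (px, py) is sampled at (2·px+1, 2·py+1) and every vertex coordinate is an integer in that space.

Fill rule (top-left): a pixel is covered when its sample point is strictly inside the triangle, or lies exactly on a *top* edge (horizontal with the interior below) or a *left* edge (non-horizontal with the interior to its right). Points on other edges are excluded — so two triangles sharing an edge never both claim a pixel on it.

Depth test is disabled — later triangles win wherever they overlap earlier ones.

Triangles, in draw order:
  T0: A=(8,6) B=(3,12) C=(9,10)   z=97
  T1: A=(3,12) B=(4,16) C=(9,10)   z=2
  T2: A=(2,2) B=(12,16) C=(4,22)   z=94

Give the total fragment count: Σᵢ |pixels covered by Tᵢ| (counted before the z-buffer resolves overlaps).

T0:
  2·area = 26  (B↔C swapped to make it positive)
  edge (8, 6)→(9, 10): d=(1,4) right/bottom  bias=-1
  edge (9, 10)→(3, 12): d=(-6,2) right/bottom  bias=-1
  edge (3, 12)→(8, 6): d=(5,-6) top-left  bias=+0
    (3,4)@(7, 9): e=[7,10,9] → X
    (4,4)@(9, 9): e=[-1,6,21] → .
    (2,5)@(5, 11): e=[17,2,7] → X
    (3,5)@(7, 11): e=[9,-2,19] → .
    (2,6)@(5, 13): e=[19,-10,17] → .
  covered (2 px):
    . . . . . . .
    . . . . . . .
    . . . . . . .
    . . . . . . .
    . . . X . . .
    . . X . . . .
    . . . . . . .
    . . . . . . .
    . . . . . . .
    . . . . . . .
    . . . . . . .
T1:
  2·area = 26  (B↔C swapped to make it positive)
  edge (3, 12)→(9, 10): d=(6,-2) top-left  bias=+0
  edge (9, 10)→(4, 16): d=(-5,6) right/bottom  bias=-1
  edge (4, 16)→(3, 12): d=(-1,-4) top-left  bias=+0
    (3,5)@(7, 11): e=[2,7,17] → X
    (4,5)@(9, 11): e=[6,-5,25] → .
    (2,6)@(5, 13): e=[10,9,7] → X
    (3,6)@(7, 13): e=[14,-3,15] → .
    (2,7)@(5, 15): e=[22,-1,5] → .
  covered (2 px):
    . . . . . . .
    . . . . . . .
    . . . . . . .
    . . . . . . .
    . . . . . . .
    . . . X . . .
    . . X . . . .
    . . . . . . .
    . . . . . . .
    . . . . . . .
    . . . . . . .
T2:
  2·area = 172
  edge (2, 2)→(12, 16): d=(10,14) right/bottom  bias=-1
  edge (12, 16)→(4, 22): d=(-8,6) right/bottom  bias=-1
  edge (4, 22)→(2, 2): d=(-2,-20) top-left  bias=+0
    (1,2)@(3, 5): e=[16,142,14] → X
    (2,2)@(5, 5): e=[-12,130,54] → .
    (1,3)@(3, 7): e=[36,126,10] → X
    (2,3)@(5, 7): e=[8,114,50] → X
    (3,3)@(7, 7): e=[-20,102,90] → .
    (1,4)@(3, 9): e=[56,110,6] → X
    (3,4)@(7, 9): e=[0,86,86] → .  [on edge]
    (1,5)@(3, 11): e=[76,94,2] → X
    (3,5)@(7, 11): e=[20,70,82] → X
    (4,5)@(9, 11): e=[-8,58,122] → .
    (1,6)@(3, 13): e=[96,78,-2] → .
    (2,6)@(5, 13): e=[68,66,38] → X
  covered (21 px):
    . . . . . . .
    . . . . . . .
    . X . . . . .
    . X X . . . .
    . X X . . . .
    . X X X . . .
    . . X X X . .
    . . X X X X .
    . . X X X . .
    . . X X . . .
    . . X . . . .

Final: 25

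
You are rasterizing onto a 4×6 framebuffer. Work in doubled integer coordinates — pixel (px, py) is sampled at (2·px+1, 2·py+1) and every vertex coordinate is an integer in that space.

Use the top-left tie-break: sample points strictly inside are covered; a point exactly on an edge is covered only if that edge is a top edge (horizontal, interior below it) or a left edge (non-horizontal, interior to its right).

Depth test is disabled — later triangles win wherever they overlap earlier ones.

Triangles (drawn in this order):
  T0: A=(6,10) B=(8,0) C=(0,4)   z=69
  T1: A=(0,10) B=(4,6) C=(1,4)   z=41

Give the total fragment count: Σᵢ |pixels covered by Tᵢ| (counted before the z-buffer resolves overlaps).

T0:
  2·area = 72  (B↔C swapped to make it positive)
  edge (6, 10)→(0, 4): d=(-6,-6) top-left  bias=+0
  edge (0, 4)→(8, 0): d=(8,-4) top-left  bias=+0
  edge (8, 0)→(6, 10): d=(-2,10) right/bottom  bias=-1
    (3,0)@(7, 1): e=[60,4,8] → █
    (1,1)@(3, 3): e=[24,4,44] → █
    (2,1)@(5, 3): e=[36,12,24] → █
    (0,2)@(1, 5): e=[0,12,60] → █  [on edge]
    (3,2)@(7, 5): e=[36,36,0] → ·  [on edge]
    (0,3)@(1, 7): e=[-12,28,56] → ·
    (1,3)@(3, 7): e=[0,36,36] → █  [on edge]
    (3,3)@(7, 7): e=[24,52,-4] → ·
    (1,4)@(3, 9): e=[-12,52,32] → ·
    (2,4)@(5, 9): e=[0,60,12] → █  [on edge]
    (3,4)@(7, 9): e=[12,68,-8] → ·
    (2,5)@(5, 11): e=[-12,76,8] → ·
    (3,5)@(7, 11): e=[0,84,-12] → ·  [on edge]
  covered (10 px):
    · · · █
    · █ █ █
    █ █ █ ·
    · █ █ ·
    · · █ ·
    · · · ·
T1:
  2·area = 20  (B↔C swapped to make it positive)
  edge (0, 10)→(1, 4): d=(1,-6) top-left  bias=+0
  edge (1, 4)→(4, 6): d=(3,2) right/bottom  bias=-1
  edge (4, 6)→(0, 10): d=(-4,4) right/bottom  bias=-1
    (3,1)@(7, 3): e=[35,-15,0] → ·  [on edge]
    (0,2)@(1, 5): e=[1,3,16] → █
    (1,2)@(3, 5): e=[13,-1,8] → ·
    (2,2)@(5, 5): e=[25,-5,0] → ·  [on edge]
    (0,3)@(1, 7): e=[3,9,8] → █
    (1,3)@(3, 7): e=[15,5,0] → ·  [on edge]
    (0,4)@(1, 9): e=[5,15,0] → ·  [on edge]
  covered (2 px):
    · · · ·
    · · · ·
    █ · · ·
    █ · · ·
    · · · ·
    · · · ·

Result: 12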